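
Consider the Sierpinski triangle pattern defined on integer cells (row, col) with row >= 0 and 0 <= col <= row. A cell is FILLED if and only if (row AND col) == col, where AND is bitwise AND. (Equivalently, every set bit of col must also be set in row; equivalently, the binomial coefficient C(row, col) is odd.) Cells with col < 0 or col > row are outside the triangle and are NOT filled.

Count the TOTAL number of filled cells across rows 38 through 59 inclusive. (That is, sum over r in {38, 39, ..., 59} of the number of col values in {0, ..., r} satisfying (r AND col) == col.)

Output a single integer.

Answer: 312

Derivation:
r38=100110 pc3: +8 =8
r39=100111 pc4: +16 =24
r40=101000 pc2: +4 =28
r41=101001 pc3: +8 =36
r42=101010 pc3: +8 =44
r43=101011 pc4: +16 =60
r44=101100 pc3: +8 =68
r45=101101 pc4: +16 =84
r46=101110 pc4: +16 =100
r47=101111 pc5: +32 =132
r48=110000 pc2: +4 =136
r49=110001 pc3: +8 =144
r50=110010 pc3: +8 =152
r51=110011 pc4: +16 =168
r52=110100 pc3: +8 =176
r53=110101 pc4: +16 =192
r54=110110 pc4: +16 =208
r55=110111 pc5: +32 =240
r56=111000 pc3: +8 =248
r57=111001 pc4: +16 =264
r58=111010 pc4: +16 =280
r59=111011 pc5: +32 =312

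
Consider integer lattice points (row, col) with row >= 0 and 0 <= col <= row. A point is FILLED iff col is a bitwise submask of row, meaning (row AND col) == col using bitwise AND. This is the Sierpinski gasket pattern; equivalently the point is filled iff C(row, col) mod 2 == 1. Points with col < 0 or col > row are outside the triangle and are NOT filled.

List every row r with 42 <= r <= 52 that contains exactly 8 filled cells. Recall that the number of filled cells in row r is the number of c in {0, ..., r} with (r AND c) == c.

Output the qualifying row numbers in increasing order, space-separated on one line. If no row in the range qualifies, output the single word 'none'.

Row r has 2^popcount(r) filled cells, so we need popcount(r) = log2(8) = 3.
Scan r = 42..52 and keep those with exactly 3 one-bits:
r=42=101010 popcount=3 -> KEEP
r=43=101011 popcount=4 -> skip
r=44=101100 popcount=3 -> KEEP
r=45=101101 popcount=4 -> skip
r=46=101110 popcount=4 -> skip
r=47=101111 popcount=5 -> skip
r=48=110000 popcount=2 -> skip
r=49=110001 popcount=3 -> KEEP
r=50=110010 popcount=3 -> KEEP
r=51=110011 popcount=4 -> skip
r=52=110100 popcount=3 -> KEEP
Kept rows: 42 44 49 50 52

Answer: 42 44 49 50 52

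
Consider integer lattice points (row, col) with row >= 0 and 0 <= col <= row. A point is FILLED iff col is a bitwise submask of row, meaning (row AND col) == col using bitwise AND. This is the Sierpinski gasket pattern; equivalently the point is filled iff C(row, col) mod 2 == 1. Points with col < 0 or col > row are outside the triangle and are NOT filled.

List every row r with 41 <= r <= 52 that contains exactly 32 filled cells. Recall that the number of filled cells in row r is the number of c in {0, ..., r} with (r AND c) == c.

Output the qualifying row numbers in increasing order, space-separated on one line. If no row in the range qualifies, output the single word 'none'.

Row r has 2^popcount(r) filled cells, so we need popcount(r) = log2(32) = 5.
Scan r = 41..52 and keep those with exactly 5 one-bits:
r=41=101001 popcount=3 -> skip
r=42=101010 popcount=3 -> skip
r=43=101011 popcount=4 -> skip
r=44=101100 popcount=3 -> skip
r=45=101101 popcount=4 -> skip
r=46=101110 popcount=4 -> skip
r=47=101111 popcount=5 -> KEEP
r=48=110000 popcount=2 -> skip
r=49=110001 popcount=3 -> skip
r=50=110010 popcount=3 -> skip
r=51=110011 popcount=4 -> skip
r=52=110100 popcount=3 -> skip
Kept rows: 47

Answer: 47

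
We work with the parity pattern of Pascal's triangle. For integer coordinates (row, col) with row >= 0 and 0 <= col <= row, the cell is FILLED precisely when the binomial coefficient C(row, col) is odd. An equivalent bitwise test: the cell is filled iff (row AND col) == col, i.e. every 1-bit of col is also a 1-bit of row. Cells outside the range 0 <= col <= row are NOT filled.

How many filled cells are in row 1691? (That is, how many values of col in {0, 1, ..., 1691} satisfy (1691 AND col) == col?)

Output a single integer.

Answer: 128

Derivation:
1691 in binary = 11010011011
popcount(1691) = number of 1-bits in 11010011011 = 7
A col c satisfies (1691 AND c) == c iff every set bit of c is also set in 1691; each of the 7 set bits of 1691 can independently be on or off in c.
count = 2^7 = 128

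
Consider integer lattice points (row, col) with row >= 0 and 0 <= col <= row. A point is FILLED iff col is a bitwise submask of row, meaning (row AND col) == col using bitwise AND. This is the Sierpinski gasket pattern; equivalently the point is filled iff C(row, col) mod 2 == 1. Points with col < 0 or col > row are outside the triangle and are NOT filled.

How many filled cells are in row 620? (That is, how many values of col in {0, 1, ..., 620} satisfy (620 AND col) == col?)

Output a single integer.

Answer: 32

Derivation:
620 in binary = 1001101100
popcount(620) = number of 1-bits in 1001101100 = 5
A col c satisfies (620 AND c) == c iff every set bit of c is also set in 620; each of the 5 set bits of 620 can independently be on or off in c.
count = 2^5 = 32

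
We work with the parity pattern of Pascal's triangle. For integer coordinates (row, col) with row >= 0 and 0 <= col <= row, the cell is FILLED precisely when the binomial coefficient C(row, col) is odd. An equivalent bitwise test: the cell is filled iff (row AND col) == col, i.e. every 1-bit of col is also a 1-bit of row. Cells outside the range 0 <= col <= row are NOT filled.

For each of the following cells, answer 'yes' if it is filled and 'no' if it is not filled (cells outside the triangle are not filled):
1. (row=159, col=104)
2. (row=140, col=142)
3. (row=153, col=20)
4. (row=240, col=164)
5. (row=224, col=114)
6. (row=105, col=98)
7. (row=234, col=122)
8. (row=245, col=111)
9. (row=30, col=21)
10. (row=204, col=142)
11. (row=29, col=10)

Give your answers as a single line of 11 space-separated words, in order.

Answer: no no no no no no no no no no no

Derivation:
(159,104): row=0b10011111, col=0b1101000, row AND col = 0b1000 = 8; 8 != 104 -> empty
(140,142): col outside [0, 140] -> not filled
(153,20): row=0b10011001, col=0b10100, row AND col = 0b10000 = 16; 16 != 20 -> empty
(240,164): row=0b11110000, col=0b10100100, row AND col = 0b10100000 = 160; 160 != 164 -> empty
(224,114): row=0b11100000, col=0b1110010, row AND col = 0b1100000 = 96; 96 != 114 -> empty
(105,98): row=0b1101001, col=0b1100010, row AND col = 0b1100000 = 96; 96 != 98 -> empty
(234,122): row=0b11101010, col=0b1111010, row AND col = 0b1101010 = 106; 106 != 122 -> empty
(245,111): row=0b11110101, col=0b1101111, row AND col = 0b1100101 = 101; 101 != 111 -> empty
(30,21): row=0b11110, col=0b10101, row AND col = 0b10100 = 20; 20 != 21 -> empty
(204,142): row=0b11001100, col=0b10001110, row AND col = 0b10001100 = 140; 140 != 142 -> empty
(29,10): row=0b11101, col=0b1010, row AND col = 0b1000 = 8; 8 != 10 -> empty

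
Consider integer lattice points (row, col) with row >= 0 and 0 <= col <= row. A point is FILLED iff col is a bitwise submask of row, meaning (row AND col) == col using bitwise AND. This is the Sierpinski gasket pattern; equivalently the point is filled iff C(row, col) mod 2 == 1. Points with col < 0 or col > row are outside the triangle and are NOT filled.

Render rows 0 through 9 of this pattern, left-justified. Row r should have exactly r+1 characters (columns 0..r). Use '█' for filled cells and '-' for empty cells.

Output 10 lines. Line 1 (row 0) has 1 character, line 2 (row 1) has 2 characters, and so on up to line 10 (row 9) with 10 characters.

Answer: █
██
█-█
████
█---█
██--██
█-█-█-█
████████
█-------█
██------██

Derivation:
r0=0: █
r1=1: ██
r2=10: █-█
r3=11: ████
r4=100: █---█
r5=101: ██--██
r6=110: █-█-█-█
r7=111: ████████
r8=1000: █-------█
r9=1001: ██------██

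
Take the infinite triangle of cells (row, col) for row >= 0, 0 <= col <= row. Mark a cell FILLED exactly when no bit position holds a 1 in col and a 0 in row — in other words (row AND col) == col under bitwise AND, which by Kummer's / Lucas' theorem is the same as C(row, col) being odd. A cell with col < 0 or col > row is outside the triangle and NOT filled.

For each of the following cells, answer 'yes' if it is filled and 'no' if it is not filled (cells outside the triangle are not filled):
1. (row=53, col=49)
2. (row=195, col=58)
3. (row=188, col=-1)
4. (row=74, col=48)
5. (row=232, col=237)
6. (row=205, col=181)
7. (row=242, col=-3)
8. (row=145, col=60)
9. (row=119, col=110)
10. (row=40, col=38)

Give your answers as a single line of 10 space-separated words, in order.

(53,49): row=0b110101, col=0b110001, row AND col = 0b110001 = 49; 49 == 49 -> filled
(195,58): row=0b11000011, col=0b111010, row AND col = 0b10 = 2; 2 != 58 -> empty
(188,-1): col outside [0, 188] -> not filled
(74,48): row=0b1001010, col=0b110000, row AND col = 0b0 = 0; 0 != 48 -> empty
(232,237): col outside [0, 232] -> not filled
(205,181): row=0b11001101, col=0b10110101, row AND col = 0b10000101 = 133; 133 != 181 -> empty
(242,-3): col outside [0, 242] -> not filled
(145,60): row=0b10010001, col=0b111100, row AND col = 0b10000 = 16; 16 != 60 -> empty
(119,110): row=0b1110111, col=0b1101110, row AND col = 0b1100110 = 102; 102 != 110 -> empty
(40,38): row=0b101000, col=0b100110, row AND col = 0b100000 = 32; 32 != 38 -> empty

Answer: yes no no no no no no no no no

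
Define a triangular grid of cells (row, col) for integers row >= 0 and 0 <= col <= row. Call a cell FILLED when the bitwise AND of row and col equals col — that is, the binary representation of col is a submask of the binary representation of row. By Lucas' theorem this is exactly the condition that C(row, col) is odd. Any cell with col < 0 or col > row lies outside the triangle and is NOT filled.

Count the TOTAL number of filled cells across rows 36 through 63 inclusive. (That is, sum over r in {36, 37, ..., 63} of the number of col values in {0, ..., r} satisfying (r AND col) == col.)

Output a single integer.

Answer: 468

Derivation:
r36=100100 pc2: +4 =4
r37=100101 pc3: +8 =12
r38=100110 pc3: +8 =20
r39=100111 pc4: +16 =36
r40=101000 pc2: +4 =40
r41=101001 pc3: +8 =48
r42=101010 pc3: +8 =56
r43=101011 pc4: +16 =72
r44=101100 pc3: +8 =80
r45=101101 pc4: +16 =96
r46=101110 pc4: +16 =112
r47=101111 pc5: +32 =144
r48=110000 pc2: +4 =148
r49=110001 pc3: +8 =156
r50=110010 pc3: +8 =164
r51=110011 pc4: +16 =180
r52=110100 pc3: +8 =188
r53=110101 pc4: +16 =204
r54=110110 pc4: +16 =220
r55=110111 pc5: +32 =252
r56=111000 pc3: +8 =260
r57=111001 pc4: +16 =276
r58=111010 pc4: +16 =292
r59=111011 pc5: +32 =324
r60=111100 pc4: +16 =340
r61=111101 pc5: +32 =372
r62=111110 pc5: +32 =404
r63=111111 pc6: +64 =468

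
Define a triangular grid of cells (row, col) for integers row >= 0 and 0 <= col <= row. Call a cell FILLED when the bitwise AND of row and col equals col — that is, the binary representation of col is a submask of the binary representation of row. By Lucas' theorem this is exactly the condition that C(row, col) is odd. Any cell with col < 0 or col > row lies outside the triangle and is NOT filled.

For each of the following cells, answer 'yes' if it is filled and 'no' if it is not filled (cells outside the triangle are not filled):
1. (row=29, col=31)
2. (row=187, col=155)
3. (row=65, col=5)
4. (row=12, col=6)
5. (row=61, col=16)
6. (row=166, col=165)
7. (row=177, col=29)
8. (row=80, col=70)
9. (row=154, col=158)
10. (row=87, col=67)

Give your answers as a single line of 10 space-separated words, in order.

(29,31): col outside [0, 29] -> not filled
(187,155): row=0b10111011, col=0b10011011, row AND col = 0b10011011 = 155; 155 == 155 -> filled
(65,5): row=0b1000001, col=0b101, row AND col = 0b1 = 1; 1 != 5 -> empty
(12,6): row=0b1100, col=0b110, row AND col = 0b100 = 4; 4 != 6 -> empty
(61,16): row=0b111101, col=0b10000, row AND col = 0b10000 = 16; 16 == 16 -> filled
(166,165): row=0b10100110, col=0b10100101, row AND col = 0b10100100 = 164; 164 != 165 -> empty
(177,29): row=0b10110001, col=0b11101, row AND col = 0b10001 = 17; 17 != 29 -> empty
(80,70): row=0b1010000, col=0b1000110, row AND col = 0b1000000 = 64; 64 != 70 -> empty
(154,158): col outside [0, 154] -> not filled
(87,67): row=0b1010111, col=0b1000011, row AND col = 0b1000011 = 67; 67 == 67 -> filled

Answer: no yes no no yes no no no no yes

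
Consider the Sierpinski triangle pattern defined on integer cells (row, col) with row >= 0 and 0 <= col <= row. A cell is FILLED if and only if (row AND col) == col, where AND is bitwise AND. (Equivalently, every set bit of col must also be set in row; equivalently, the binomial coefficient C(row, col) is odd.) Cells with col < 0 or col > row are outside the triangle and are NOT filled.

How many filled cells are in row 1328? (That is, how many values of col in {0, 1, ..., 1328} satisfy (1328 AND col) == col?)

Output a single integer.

1328 in binary = 10100110000
popcount(1328) = number of 1-bits in 10100110000 = 4
A col c satisfies (1328 AND c) == c iff every set bit of c is also set in 1328; each of the 4 set bits of 1328 can independently be on or off in c.
count = 2^4 = 16

Answer: 16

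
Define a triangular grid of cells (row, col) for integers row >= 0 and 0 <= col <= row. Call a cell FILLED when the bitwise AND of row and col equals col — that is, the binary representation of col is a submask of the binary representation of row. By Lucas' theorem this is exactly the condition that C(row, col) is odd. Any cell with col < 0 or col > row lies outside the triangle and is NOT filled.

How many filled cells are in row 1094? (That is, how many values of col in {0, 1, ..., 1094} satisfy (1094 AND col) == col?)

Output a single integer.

Answer: 16

Derivation:
1094 in binary = 10001000110
popcount(1094) = number of 1-bits in 10001000110 = 4
A col c satisfies (1094 AND c) == c iff every set bit of c is also set in 1094; each of the 4 set bits of 1094 can independently be on or off in c.
count = 2^4 = 16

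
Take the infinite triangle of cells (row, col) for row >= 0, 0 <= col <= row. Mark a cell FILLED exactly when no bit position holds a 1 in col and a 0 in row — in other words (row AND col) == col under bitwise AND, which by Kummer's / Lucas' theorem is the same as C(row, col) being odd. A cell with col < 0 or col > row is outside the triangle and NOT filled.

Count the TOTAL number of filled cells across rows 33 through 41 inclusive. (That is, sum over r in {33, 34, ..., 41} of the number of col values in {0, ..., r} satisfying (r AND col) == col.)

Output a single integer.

r33=100001 pc2: +4 =4
r34=100010 pc2: +4 =8
r35=100011 pc3: +8 =16
r36=100100 pc2: +4 =20
r37=100101 pc3: +8 =28
r38=100110 pc3: +8 =36
r39=100111 pc4: +16 =52
r40=101000 pc2: +4 =56
r41=101001 pc3: +8 =64

Answer: 64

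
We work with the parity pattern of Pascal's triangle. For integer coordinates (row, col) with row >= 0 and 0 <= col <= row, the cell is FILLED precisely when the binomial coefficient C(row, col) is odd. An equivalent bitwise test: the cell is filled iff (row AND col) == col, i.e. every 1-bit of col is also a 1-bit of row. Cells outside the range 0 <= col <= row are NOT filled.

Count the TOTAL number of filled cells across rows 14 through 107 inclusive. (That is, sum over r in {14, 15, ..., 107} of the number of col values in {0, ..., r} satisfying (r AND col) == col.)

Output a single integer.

r14=1110 pc3: +8 =8
r15=1111 pc4: +16 =24
r16=10000 pc1: +2 =26
r17=10001 pc2: +4 =30
r18=10010 pc2: +4 =34
r19=10011 pc3: +8 =42
r20=10100 pc2: +4 =46
r21=10101 pc3: +8 =54
r22=10110 pc3: +8 =62
r23=10111 pc4: +16 =78
r24=11000 pc2: +4 =82
r25=11001 pc3: +8 =90
r26=11010 pc3: +8 =98
r27=11011 pc4: +16 =114
r28=11100 pc3: +8 =122
r29=11101 pc4: +16 =138
r30=11110 pc4: +16 =154
r31=11111 pc5: +32 =186
r32=100000 pc1: +2 =188
r33=100001 pc2: +4 =192
r34=100010 pc2: +4 =196
r35=100011 pc3: +8 =204
r36=100100 pc2: +4 =208
r37=100101 pc3: +8 =216
r38=100110 pc3: +8 =224
r39=100111 pc4: +16 =240
r40=101000 pc2: +4 =244
r41=101001 pc3: +8 =252
r42=101010 pc3: +8 =260
r43=101011 pc4: +16 =276
r44=101100 pc3: +8 =284
r45=101101 pc4: +16 =300
r46=101110 pc4: +16 =316
r47=101111 pc5: +32 =348
r48=110000 pc2: +4 =352
r49=110001 pc3: +8 =360
r50=110010 pc3: +8 =368
r51=110011 pc4: +16 =384
r52=110100 pc3: +8 =392
r53=110101 pc4: +16 =408
r54=110110 pc4: +16 =424
r55=110111 pc5: +32 =456
r56=111000 pc3: +8 =464
r57=111001 pc4: +16 =480
r58=111010 pc4: +16 =496
r59=111011 pc5: +32 =528
r60=111100 pc4: +16 =544
r61=111101 pc5: +32 =576
r62=111110 pc5: +32 =608
r63=111111 pc6: +64 =672
r64=1000000 pc1: +2 =674
r65=1000001 pc2: +4 =678
r66=1000010 pc2: +4 =682
r67=1000011 pc3: +8 =690
r68=1000100 pc2: +4 =694
r69=1000101 pc3: +8 =702
r70=1000110 pc3: +8 =710
r71=1000111 pc4: +16 =726
r72=1001000 pc2: +4 =730
r73=1001001 pc3: +8 =738
r74=1001010 pc3: +8 =746
r75=1001011 pc4: +16 =762
r76=1001100 pc3: +8 =770
r77=1001101 pc4: +16 =786
r78=1001110 pc4: +16 =802
r79=1001111 pc5: +32 =834
r80=1010000 pc2: +4 =838
r81=1010001 pc3: +8 =846
r82=1010010 pc3: +8 =854
r83=1010011 pc4: +16 =870
r84=1010100 pc3: +8 =878
r85=1010101 pc4: +16 =894
r86=1010110 pc4: +16 =910
r87=1010111 pc5: +32 =942
r88=1011000 pc3: +8 =950
r89=1011001 pc4: +16 =966
r90=1011010 pc4: +16 =982
r91=1011011 pc5: +32 =1014
r92=1011100 pc4: +16 =1030
r93=1011101 pc5: +32 =1062
r94=1011110 pc5: +32 =1094
r95=1011111 pc6: +64 =1158
r96=1100000 pc2: +4 =1162
r97=1100001 pc3: +8 =1170
r98=1100010 pc3: +8 =1178
r99=1100011 pc4: +16 =1194
r100=1100100 pc3: +8 =1202
r101=1100101 pc4: +16 =1218
r102=1100110 pc4: +16 =1234
r103=1100111 pc5: +32 =1266
r104=1101000 pc3: +8 =1274
r105=1101001 pc4: +16 =1290
r106=1101010 pc4: +16 =1306
r107=1101011 pc5: +32 =1338

Answer: 1338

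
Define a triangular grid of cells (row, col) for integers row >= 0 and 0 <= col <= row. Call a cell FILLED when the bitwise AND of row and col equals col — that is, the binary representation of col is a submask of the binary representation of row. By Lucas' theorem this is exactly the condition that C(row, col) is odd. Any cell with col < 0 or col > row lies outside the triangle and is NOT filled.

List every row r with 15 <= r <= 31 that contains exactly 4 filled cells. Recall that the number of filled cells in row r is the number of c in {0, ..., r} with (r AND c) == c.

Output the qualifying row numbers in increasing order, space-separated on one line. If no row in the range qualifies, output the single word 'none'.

Answer: 17 18 20 24

Derivation:
Row r has 2^popcount(r) filled cells, so we need popcount(r) = log2(4) = 2.
Scan r = 15..31 and keep those with exactly 2 one-bits:
r=15=1111 popcount=4 -> skip
r=16=10000 popcount=1 -> skip
r=17=10001 popcount=2 -> KEEP
r=18=10010 popcount=2 -> KEEP
r=19=10011 popcount=3 -> skip
r=20=10100 popcount=2 -> KEEP
r=21=10101 popcount=3 -> skip
r=22=10110 popcount=3 -> skip
r=23=10111 popcount=4 -> skip
r=24=11000 popcount=2 -> KEEP
r=25=11001 popcount=3 -> skip
r=26=11010 popcount=3 -> skip
r=27=11011 popcount=4 -> skip
r=28=11100 popcount=3 -> skip
r=29=11101 popcount=4 -> skip
r=30=11110 popcount=4 -> skip
r=31=11111 popcount=5 -> skip
Kept rows: 17 18 20 24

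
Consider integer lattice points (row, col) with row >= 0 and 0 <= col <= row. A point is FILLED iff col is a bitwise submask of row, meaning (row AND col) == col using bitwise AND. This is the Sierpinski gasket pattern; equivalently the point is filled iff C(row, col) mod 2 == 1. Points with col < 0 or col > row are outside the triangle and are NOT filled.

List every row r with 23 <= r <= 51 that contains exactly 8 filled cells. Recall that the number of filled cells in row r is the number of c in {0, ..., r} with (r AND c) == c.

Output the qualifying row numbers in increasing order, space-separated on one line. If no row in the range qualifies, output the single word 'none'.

Row r has 2^popcount(r) filled cells, so we need popcount(r) = log2(8) = 3.
Scan r = 23..51 and keep those with exactly 3 one-bits:
r=23=10111 popcount=4 -> skip
r=24=11000 popcount=2 -> skip
r=25=11001 popcount=3 -> KEEP
r=26=11010 popcount=3 -> KEEP
r=27=11011 popcount=4 -> skip
r=28=11100 popcount=3 -> KEEP
r=29=11101 popcount=4 -> skip
r=30=11110 popcount=4 -> skip
r=31=11111 popcount=5 -> skip
r=32=100000 popcount=1 -> skip
r=33=100001 popcount=2 -> skip
r=34=100010 popcount=2 -> skip
r=35=100011 popcount=3 -> KEEP
r=36=100100 popcount=2 -> skip
r=37=100101 popcount=3 -> KEEP
r=38=100110 popcount=3 -> KEEP
r=39=100111 popcount=4 -> skip
r=40=101000 popcount=2 -> skip
r=41=101001 popcount=3 -> KEEP
r=42=101010 popcount=3 -> KEEP
r=43=101011 popcount=4 -> skip
r=44=101100 popcount=3 -> KEEP
r=45=101101 popcount=4 -> skip
r=46=101110 popcount=4 -> skip
r=47=101111 popcount=5 -> skip
r=48=110000 popcount=2 -> skip
r=49=110001 popcount=3 -> KEEP
r=50=110010 popcount=3 -> KEEP
r=51=110011 popcount=4 -> skip
Kept rows: 25 26 28 35 37 38 41 42 44 49 50

Answer: 25 26 28 35 37 38 41 42 44 49 50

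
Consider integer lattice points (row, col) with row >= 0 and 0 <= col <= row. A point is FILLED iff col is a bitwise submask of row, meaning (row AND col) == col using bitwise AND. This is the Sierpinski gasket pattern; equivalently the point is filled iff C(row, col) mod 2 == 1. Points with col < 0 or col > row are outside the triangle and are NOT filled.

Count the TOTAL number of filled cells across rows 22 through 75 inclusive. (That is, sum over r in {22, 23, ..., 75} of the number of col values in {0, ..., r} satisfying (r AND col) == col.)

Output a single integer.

r22=10110 pc3: +8 =8
r23=10111 pc4: +16 =24
r24=11000 pc2: +4 =28
r25=11001 pc3: +8 =36
r26=11010 pc3: +8 =44
r27=11011 pc4: +16 =60
r28=11100 pc3: +8 =68
r29=11101 pc4: +16 =84
r30=11110 pc4: +16 =100
r31=11111 pc5: +32 =132
r32=100000 pc1: +2 =134
r33=100001 pc2: +4 =138
r34=100010 pc2: +4 =142
r35=100011 pc3: +8 =150
r36=100100 pc2: +4 =154
r37=100101 pc3: +8 =162
r38=100110 pc3: +8 =170
r39=100111 pc4: +16 =186
r40=101000 pc2: +4 =190
r41=101001 pc3: +8 =198
r42=101010 pc3: +8 =206
r43=101011 pc4: +16 =222
r44=101100 pc3: +8 =230
r45=101101 pc4: +16 =246
r46=101110 pc4: +16 =262
r47=101111 pc5: +32 =294
r48=110000 pc2: +4 =298
r49=110001 pc3: +8 =306
r50=110010 pc3: +8 =314
r51=110011 pc4: +16 =330
r52=110100 pc3: +8 =338
r53=110101 pc4: +16 =354
r54=110110 pc4: +16 =370
r55=110111 pc5: +32 =402
r56=111000 pc3: +8 =410
r57=111001 pc4: +16 =426
r58=111010 pc4: +16 =442
r59=111011 pc5: +32 =474
r60=111100 pc4: +16 =490
r61=111101 pc5: +32 =522
r62=111110 pc5: +32 =554
r63=111111 pc6: +64 =618
r64=1000000 pc1: +2 =620
r65=1000001 pc2: +4 =624
r66=1000010 pc2: +4 =628
r67=1000011 pc3: +8 =636
r68=1000100 pc2: +4 =640
r69=1000101 pc3: +8 =648
r70=1000110 pc3: +8 =656
r71=1000111 pc4: +16 =672
r72=1001000 pc2: +4 =676
r73=1001001 pc3: +8 =684
r74=1001010 pc3: +8 =692
r75=1001011 pc4: +16 =708

Answer: 708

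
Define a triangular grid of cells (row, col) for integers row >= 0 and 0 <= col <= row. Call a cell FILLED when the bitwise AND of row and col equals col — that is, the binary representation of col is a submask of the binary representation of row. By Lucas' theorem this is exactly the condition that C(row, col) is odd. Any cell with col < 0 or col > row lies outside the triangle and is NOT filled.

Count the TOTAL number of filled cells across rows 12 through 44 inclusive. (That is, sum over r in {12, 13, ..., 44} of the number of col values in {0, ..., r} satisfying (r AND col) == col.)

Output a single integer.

r12=1100 pc2: +4 =4
r13=1101 pc3: +8 =12
r14=1110 pc3: +8 =20
r15=1111 pc4: +16 =36
r16=10000 pc1: +2 =38
r17=10001 pc2: +4 =42
r18=10010 pc2: +4 =46
r19=10011 pc3: +8 =54
r20=10100 pc2: +4 =58
r21=10101 pc3: +8 =66
r22=10110 pc3: +8 =74
r23=10111 pc4: +16 =90
r24=11000 pc2: +4 =94
r25=11001 pc3: +8 =102
r26=11010 pc3: +8 =110
r27=11011 pc4: +16 =126
r28=11100 pc3: +8 =134
r29=11101 pc4: +16 =150
r30=11110 pc4: +16 =166
r31=11111 pc5: +32 =198
r32=100000 pc1: +2 =200
r33=100001 pc2: +4 =204
r34=100010 pc2: +4 =208
r35=100011 pc3: +8 =216
r36=100100 pc2: +4 =220
r37=100101 pc3: +8 =228
r38=100110 pc3: +8 =236
r39=100111 pc4: +16 =252
r40=101000 pc2: +4 =256
r41=101001 pc3: +8 =264
r42=101010 pc3: +8 =272
r43=101011 pc4: +16 =288
r44=101100 pc3: +8 =296

Answer: 296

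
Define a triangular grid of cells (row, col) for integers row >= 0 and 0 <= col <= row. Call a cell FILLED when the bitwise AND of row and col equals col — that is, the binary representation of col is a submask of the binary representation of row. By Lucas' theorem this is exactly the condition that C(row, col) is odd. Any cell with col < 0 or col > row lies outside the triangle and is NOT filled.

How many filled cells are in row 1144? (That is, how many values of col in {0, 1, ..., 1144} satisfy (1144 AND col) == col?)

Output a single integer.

Answer: 32

Derivation:
1144 in binary = 10001111000
popcount(1144) = number of 1-bits in 10001111000 = 5
A col c satisfies (1144 AND c) == c iff every set bit of c is also set in 1144; each of the 5 set bits of 1144 can independently be on or off in c.
count = 2^5 = 32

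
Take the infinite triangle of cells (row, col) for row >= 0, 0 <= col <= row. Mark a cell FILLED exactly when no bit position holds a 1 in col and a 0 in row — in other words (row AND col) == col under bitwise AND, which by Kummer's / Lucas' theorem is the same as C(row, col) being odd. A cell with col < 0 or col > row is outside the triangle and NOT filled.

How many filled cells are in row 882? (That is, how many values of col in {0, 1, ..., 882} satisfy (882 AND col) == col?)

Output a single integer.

882 in binary = 1101110010
popcount(882) = number of 1-bits in 1101110010 = 6
A col c satisfies (882 AND c) == c iff every set bit of c is also set in 882; each of the 6 set bits of 882 can independently be on or off in c.
count = 2^6 = 64

Answer: 64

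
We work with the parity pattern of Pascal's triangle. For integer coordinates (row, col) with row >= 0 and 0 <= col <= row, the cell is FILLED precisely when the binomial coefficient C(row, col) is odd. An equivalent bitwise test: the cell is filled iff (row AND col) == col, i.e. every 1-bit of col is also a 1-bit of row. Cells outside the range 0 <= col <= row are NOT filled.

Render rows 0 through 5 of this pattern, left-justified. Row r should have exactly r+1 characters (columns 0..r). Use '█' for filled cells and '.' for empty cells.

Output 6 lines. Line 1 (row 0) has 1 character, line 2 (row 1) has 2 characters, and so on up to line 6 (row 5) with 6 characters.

Answer: █
██
█.█
████
█...█
██..██

Derivation:
r0=0: █
r1=1: ██
r2=10: █.█
r3=11: ████
r4=100: █...█
r5=101: ██..██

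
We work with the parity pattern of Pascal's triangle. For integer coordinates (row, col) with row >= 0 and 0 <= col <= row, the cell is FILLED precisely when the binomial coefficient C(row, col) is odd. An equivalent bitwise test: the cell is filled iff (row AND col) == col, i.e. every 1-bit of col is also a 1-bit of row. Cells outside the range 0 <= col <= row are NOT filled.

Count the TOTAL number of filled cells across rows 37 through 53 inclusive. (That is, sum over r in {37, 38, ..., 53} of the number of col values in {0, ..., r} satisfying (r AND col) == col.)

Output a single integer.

Answer: 200

Derivation:
r37=100101 pc3: +8 =8
r38=100110 pc3: +8 =16
r39=100111 pc4: +16 =32
r40=101000 pc2: +4 =36
r41=101001 pc3: +8 =44
r42=101010 pc3: +8 =52
r43=101011 pc4: +16 =68
r44=101100 pc3: +8 =76
r45=101101 pc4: +16 =92
r46=101110 pc4: +16 =108
r47=101111 pc5: +32 =140
r48=110000 pc2: +4 =144
r49=110001 pc3: +8 =152
r50=110010 pc3: +8 =160
r51=110011 pc4: +16 =176
r52=110100 pc3: +8 =184
r53=110101 pc4: +16 =200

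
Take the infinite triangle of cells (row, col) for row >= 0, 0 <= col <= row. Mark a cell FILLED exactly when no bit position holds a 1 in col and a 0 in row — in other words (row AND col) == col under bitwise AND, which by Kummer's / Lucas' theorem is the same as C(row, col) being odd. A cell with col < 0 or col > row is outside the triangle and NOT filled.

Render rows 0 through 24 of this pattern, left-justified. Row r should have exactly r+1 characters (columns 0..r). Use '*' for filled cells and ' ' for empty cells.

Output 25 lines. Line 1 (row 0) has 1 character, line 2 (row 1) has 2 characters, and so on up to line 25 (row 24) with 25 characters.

Answer: *
**
* *
****
*   *
**  **
* * * *
********
*       *
**      **
* *     * *
****    ****
*   *   *   *
**  **  **  **
* * * * * * * *
****************
*               *
**              **
* *             * *
****            ****
*   *           *   *
**  **          **  **
* * * *         * * * *
********        ********
*       *       *       *

Derivation:
r0=0: *
r1=1: **
r2=10: * *
r3=11: ****
r4=100: *   *
r5=101: **  **
r6=110: * * * *
r7=111: ********
r8=1000: *       *
r9=1001: **      **
r10=1010: * *     * *
r11=1011: ****    ****
r12=1100: *   *   *   *
r13=1101: **  **  **  **
r14=1110: * * * * * * * *
r15=1111: ****************
r16=10000: *               *
r17=10001: **              **
r18=10010: * *             * *
r19=10011: ****            ****
r20=10100: *   *           *   *
r21=10101: **  **          **  **
r22=10110: * * * *         * * * *
r23=10111: ********        ********
r24=11000: *       *       *       *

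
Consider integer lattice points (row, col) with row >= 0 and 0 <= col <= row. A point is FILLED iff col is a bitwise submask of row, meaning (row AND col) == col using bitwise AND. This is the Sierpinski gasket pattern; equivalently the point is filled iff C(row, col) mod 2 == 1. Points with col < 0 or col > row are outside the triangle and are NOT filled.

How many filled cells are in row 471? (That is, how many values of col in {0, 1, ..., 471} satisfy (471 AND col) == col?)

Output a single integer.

471 in binary = 111010111
popcount(471) = number of 1-bits in 111010111 = 7
A col c satisfies (471 AND c) == c iff every set bit of c is also set in 471; each of the 7 set bits of 471 can independently be on or off in c.
count = 2^7 = 128

Answer: 128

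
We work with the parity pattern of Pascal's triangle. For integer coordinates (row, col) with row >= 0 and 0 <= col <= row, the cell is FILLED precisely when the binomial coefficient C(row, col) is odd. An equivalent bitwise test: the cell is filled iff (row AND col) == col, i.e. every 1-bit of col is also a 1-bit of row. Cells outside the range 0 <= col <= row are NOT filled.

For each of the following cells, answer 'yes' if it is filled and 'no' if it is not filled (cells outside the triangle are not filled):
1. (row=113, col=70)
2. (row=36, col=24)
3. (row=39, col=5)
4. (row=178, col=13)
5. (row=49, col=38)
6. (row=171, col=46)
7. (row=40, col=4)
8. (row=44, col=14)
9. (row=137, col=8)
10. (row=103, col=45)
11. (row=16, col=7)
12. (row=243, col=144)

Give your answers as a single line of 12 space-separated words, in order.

Answer: no no yes no no no no no yes no no yes

Derivation:
(113,70): row=0b1110001, col=0b1000110, row AND col = 0b1000000 = 64; 64 != 70 -> empty
(36,24): row=0b100100, col=0b11000, row AND col = 0b0 = 0; 0 != 24 -> empty
(39,5): row=0b100111, col=0b101, row AND col = 0b101 = 5; 5 == 5 -> filled
(178,13): row=0b10110010, col=0b1101, row AND col = 0b0 = 0; 0 != 13 -> empty
(49,38): row=0b110001, col=0b100110, row AND col = 0b100000 = 32; 32 != 38 -> empty
(171,46): row=0b10101011, col=0b101110, row AND col = 0b101010 = 42; 42 != 46 -> empty
(40,4): row=0b101000, col=0b100, row AND col = 0b0 = 0; 0 != 4 -> empty
(44,14): row=0b101100, col=0b1110, row AND col = 0b1100 = 12; 12 != 14 -> empty
(137,8): row=0b10001001, col=0b1000, row AND col = 0b1000 = 8; 8 == 8 -> filled
(103,45): row=0b1100111, col=0b101101, row AND col = 0b100101 = 37; 37 != 45 -> empty
(16,7): row=0b10000, col=0b111, row AND col = 0b0 = 0; 0 != 7 -> empty
(243,144): row=0b11110011, col=0b10010000, row AND col = 0b10010000 = 144; 144 == 144 -> filled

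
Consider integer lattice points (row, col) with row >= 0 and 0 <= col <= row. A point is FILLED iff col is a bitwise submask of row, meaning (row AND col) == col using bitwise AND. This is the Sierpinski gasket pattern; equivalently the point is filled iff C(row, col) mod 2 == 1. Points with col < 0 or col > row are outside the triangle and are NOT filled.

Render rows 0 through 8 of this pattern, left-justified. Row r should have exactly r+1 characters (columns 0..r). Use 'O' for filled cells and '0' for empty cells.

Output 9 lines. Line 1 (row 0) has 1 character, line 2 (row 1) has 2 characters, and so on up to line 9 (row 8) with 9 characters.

Answer: O
OO
O0O
OOOO
O000O
OO00OO
O0O0O0O
OOOOOOOO
O0000000O

Derivation:
r0=0: O
r1=1: OO
r2=10: O0O
r3=11: OOOO
r4=100: O000O
r5=101: OO00OO
r6=110: O0O0O0O
r7=111: OOOOOOOO
r8=1000: O0000000O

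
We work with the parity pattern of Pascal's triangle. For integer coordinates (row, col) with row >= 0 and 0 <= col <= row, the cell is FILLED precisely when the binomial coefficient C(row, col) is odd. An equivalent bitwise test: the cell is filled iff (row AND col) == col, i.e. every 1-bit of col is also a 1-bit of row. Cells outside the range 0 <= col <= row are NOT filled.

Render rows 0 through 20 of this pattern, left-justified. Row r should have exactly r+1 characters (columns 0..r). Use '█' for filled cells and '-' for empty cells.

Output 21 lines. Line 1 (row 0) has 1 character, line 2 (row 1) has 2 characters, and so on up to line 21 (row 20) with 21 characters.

Answer: █
██
█-█
████
█---█
██--██
█-█-█-█
████████
█-------█
██------██
█-█-----█-█
████----████
█---█---█---█
██--██--██--██
█-█-█-█-█-█-█-█
████████████████
█---------------█
██--------------██
█-█-------------█-█
████------------████
█---█-----------█---█

Derivation:
r0=0: █
r1=1: ██
r2=10: █-█
r3=11: ████
r4=100: █---█
r5=101: ██--██
r6=110: █-█-█-█
r7=111: ████████
r8=1000: █-------█
r9=1001: ██------██
r10=1010: █-█-----█-█
r11=1011: ████----████
r12=1100: █---█---█---█
r13=1101: ██--██--██--██
r14=1110: █-█-█-█-█-█-█-█
r15=1111: ████████████████
r16=10000: █---------------█
r17=10001: ██--------------██
r18=10010: █-█-------------█-█
r19=10011: ████------------████
r20=10100: █---█-----------█---█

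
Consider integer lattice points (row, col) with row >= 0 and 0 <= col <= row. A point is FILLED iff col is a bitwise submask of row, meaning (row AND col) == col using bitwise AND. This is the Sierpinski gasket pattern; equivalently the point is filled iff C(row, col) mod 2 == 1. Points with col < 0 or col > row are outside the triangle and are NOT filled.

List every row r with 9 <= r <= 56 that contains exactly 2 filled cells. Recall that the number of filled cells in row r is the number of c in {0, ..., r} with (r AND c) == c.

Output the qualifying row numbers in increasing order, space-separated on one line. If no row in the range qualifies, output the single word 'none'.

Row r has 2^popcount(r) filled cells, so we need popcount(r) = log2(2) = 1.
Scan r = 9..56 and keep those with exactly 1 one-bits:
r=9=1001 popcount=2 -> skip
r=10=1010 popcount=2 -> skip
r=11=1011 popcount=3 -> skip
r=12=1100 popcount=2 -> skip
r=13=1101 popcount=3 -> skip
r=14=1110 popcount=3 -> skip
r=15=1111 popcount=4 -> skip
r=16=10000 popcount=1 -> KEEP
r=17=10001 popcount=2 -> skip
r=18=10010 popcount=2 -> skip
r=19=10011 popcount=3 -> skip
r=20=10100 popcount=2 -> skip
r=21=10101 popcount=3 -> skip
r=22=10110 popcount=3 -> skip
r=23=10111 popcount=4 -> skip
r=24=11000 popcount=2 -> skip
r=25=11001 popcount=3 -> skip
r=26=11010 popcount=3 -> skip
r=27=11011 popcount=4 -> skip
r=28=11100 popcount=3 -> skip
r=29=11101 popcount=4 -> skip
r=30=11110 popcount=4 -> skip
r=31=11111 popcount=5 -> skip
r=32=100000 popcount=1 -> KEEP
r=33=100001 popcount=2 -> skip
r=34=100010 popcount=2 -> skip
r=35=100011 popcount=3 -> skip
r=36=100100 popcount=2 -> skip
r=37=100101 popcount=3 -> skip
r=38=100110 popcount=3 -> skip
r=39=100111 popcount=4 -> skip
r=40=101000 popcount=2 -> skip
r=41=101001 popcount=3 -> skip
r=42=101010 popcount=3 -> skip
r=43=101011 popcount=4 -> skip
r=44=101100 popcount=3 -> skip
r=45=101101 popcount=4 -> skip
r=46=101110 popcount=4 -> skip
r=47=101111 popcount=5 -> skip
r=48=110000 popcount=2 -> skip
r=49=110001 popcount=3 -> skip
r=50=110010 popcount=3 -> skip
r=51=110011 popcount=4 -> skip
r=52=110100 popcount=3 -> skip
r=53=110101 popcount=4 -> skip
r=54=110110 popcount=4 -> skip
r=55=110111 popcount=5 -> skip
r=56=111000 popcount=3 -> skip
Kept rows: 16 32

Answer: 16 32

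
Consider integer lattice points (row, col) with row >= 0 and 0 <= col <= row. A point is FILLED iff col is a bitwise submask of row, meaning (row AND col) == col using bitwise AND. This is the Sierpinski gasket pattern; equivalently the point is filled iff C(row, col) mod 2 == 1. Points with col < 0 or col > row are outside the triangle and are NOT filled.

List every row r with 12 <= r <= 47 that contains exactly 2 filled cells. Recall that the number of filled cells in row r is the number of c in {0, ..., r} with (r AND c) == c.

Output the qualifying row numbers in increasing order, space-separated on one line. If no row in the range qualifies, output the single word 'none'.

Answer: 16 32

Derivation:
Row r has 2^popcount(r) filled cells, so we need popcount(r) = log2(2) = 1.
Scan r = 12..47 and keep those with exactly 1 one-bits:
r=12=1100 popcount=2 -> skip
r=13=1101 popcount=3 -> skip
r=14=1110 popcount=3 -> skip
r=15=1111 popcount=4 -> skip
r=16=10000 popcount=1 -> KEEP
r=17=10001 popcount=2 -> skip
r=18=10010 popcount=2 -> skip
r=19=10011 popcount=3 -> skip
r=20=10100 popcount=2 -> skip
r=21=10101 popcount=3 -> skip
r=22=10110 popcount=3 -> skip
r=23=10111 popcount=4 -> skip
r=24=11000 popcount=2 -> skip
r=25=11001 popcount=3 -> skip
r=26=11010 popcount=3 -> skip
r=27=11011 popcount=4 -> skip
r=28=11100 popcount=3 -> skip
r=29=11101 popcount=4 -> skip
r=30=11110 popcount=4 -> skip
r=31=11111 popcount=5 -> skip
r=32=100000 popcount=1 -> KEEP
r=33=100001 popcount=2 -> skip
r=34=100010 popcount=2 -> skip
r=35=100011 popcount=3 -> skip
r=36=100100 popcount=2 -> skip
r=37=100101 popcount=3 -> skip
r=38=100110 popcount=3 -> skip
r=39=100111 popcount=4 -> skip
r=40=101000 popcount=2 -> skip
r=41=101001 popcount=3 -> skip
r=42=101010 popcount=3 -> skip
r=43=101011 popcount=4 -> skip
r=44=101100 popcount=3 -> skip
r=45=101101 popcount=4 -> skip
r=46=101110 popcount=4 -> skip
r=47=101111 popcount=5 -> skip
Kept rows: 16 32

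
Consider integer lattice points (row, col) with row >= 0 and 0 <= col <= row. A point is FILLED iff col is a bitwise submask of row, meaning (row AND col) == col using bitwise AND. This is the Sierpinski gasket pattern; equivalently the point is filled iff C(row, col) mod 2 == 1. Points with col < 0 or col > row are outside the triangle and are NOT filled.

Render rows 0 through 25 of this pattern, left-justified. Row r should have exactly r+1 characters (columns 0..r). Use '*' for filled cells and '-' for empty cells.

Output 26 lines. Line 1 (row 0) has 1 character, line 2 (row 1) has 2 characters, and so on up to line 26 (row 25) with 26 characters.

r0=0: *
r1=1: **
r2=10: *-*
r3=11: ****
r4=100: *---*
r5=101: **--**
r6=110: *-*-*-*
r7=111: ********
r8=1000: *-------*
r9=1001: **------**
r10=1010: *-*-----*-*
r11=1011: ****----****
r12=1100: *---*---*---*
r13=1101: **--**--**--**
r14=1110: *-*-*-*-*-*-*-*
r15=1111: ****************
r16=10000: *---------------*
r17=10001: **--------------**
r18=10010: *-*-------------*-*
r19=10011: ****------------****
r20=10100: *---*-----------*---*
r21=10101: **--**----------**--**
r22=10110: *-*-*-*---------*-*-*-*
r23=10111: ********--------********
r24=11000: *-------*-------*-------*
r25=11001: **------**------**------**

Answer: *
**
*-*
****
*---*
**--**
*-*-*-*
********
*-------*
**------**
*-*-----*-*
****----****
*---*---*---*
**--**--**--**
*-*-*-*-*-*-*-*
****************
*---------------*
**--------------**
*-*-------------*-*
****------------****
*---*-----------*---*
**--**----------**--**
*-*-*-*---------*-*-*-*
********--------********
*-------*-------*-------*
**------**------**------**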